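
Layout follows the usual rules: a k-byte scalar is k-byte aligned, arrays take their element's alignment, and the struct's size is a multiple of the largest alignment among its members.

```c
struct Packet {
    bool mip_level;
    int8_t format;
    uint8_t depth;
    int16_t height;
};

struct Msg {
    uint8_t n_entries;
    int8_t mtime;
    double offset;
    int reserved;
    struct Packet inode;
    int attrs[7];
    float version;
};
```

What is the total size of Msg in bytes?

Packet: @0: mip_level [1B, align 1] → 1; @1: format [1B, align 1] → 2; @2: depth [1B, align 1] → 3; +1 pad (align 2); @4: height [2B, align 2] → 6; size 6, align 2
@0: n_entries [1B, align 1] → 1
@1: mtime [1B, align 1] → 2
+6 pad (align 8)
@8: offset [8B, align 8] → 16
@16: reserved [4B, align 4] → 20
@20: inode [6B, align 2] → 26
+2 pad (align 4)
@28: attrs [28B, align 4] → 56
@56: version [4B, align 4] → 60
+4 tail pad (align 8)
size 64, align 8

64 bytes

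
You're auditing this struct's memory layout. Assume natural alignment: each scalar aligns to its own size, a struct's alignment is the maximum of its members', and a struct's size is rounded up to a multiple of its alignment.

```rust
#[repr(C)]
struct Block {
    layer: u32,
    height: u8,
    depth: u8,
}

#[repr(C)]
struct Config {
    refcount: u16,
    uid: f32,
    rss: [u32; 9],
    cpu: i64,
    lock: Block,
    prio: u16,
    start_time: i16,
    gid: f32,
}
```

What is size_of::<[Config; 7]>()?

Block: 0..4  layer  (4B, 4-aligned); 4..5  height  (1B, 1-aligned); 5..6  depth  (1B, 1-aligned); 6..8  -- tail padding (2B); sizeof = 8, alignof = 4
0..2  refcount  (2B, 2-aligned)
2..4  -- padding (2B)
4..8  uid  (4B, 4-aligned)
8..44  rss  (36B, 4-aligned)
44..48  -- padding (4B)
48..56  cpu  (8B, 8-aligned)
56..64  lock  (8B, 4-aligned)
64..66  prio  (2B, 2-aligned)
66..68  start_time  (2B, 2-aligned)
68..72  gid  (4B, 4-aligned)
sizeof = 72, alignof = 8
array of 7: 7 × 72 = 504

504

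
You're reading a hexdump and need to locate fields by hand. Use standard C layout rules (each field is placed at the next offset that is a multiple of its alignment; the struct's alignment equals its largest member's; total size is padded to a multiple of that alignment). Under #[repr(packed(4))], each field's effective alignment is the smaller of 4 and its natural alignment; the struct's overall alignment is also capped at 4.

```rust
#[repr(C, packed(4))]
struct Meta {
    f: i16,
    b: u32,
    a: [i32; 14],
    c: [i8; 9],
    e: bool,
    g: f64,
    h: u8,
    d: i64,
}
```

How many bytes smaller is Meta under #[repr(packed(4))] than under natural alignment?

8

natural layout:
  @0: f [2B, align 2] → 2
  +2 pad (align 4)
  @4: b [4B, align 4] → 8
  @8: a [56B, align 4] → 64
  @64: c [9B, align 1] → 73
  @73: e [1B, align 1] → 74
  +6 pad (align 8)
  @80: g [8B, align 8] → 88
  @88: h [1B, align 1] → 89
  +7 pad (align 8)
  @96: d [8B, align 8] → 104
  size 104, align 8
packed(4) layout:
  @0: f [2B, align 2] → 2
  +2 pad (align 4)
  @4: b [4B, align 4] → 8
  @8: a [56B, align 4] → 64
  @64: c [9B, align 1] → 73
  @73: e [1B, align 1] → 74
  +2 pad (align 4)
  @76: g [8B, align 4] → 84
  @84: h [1B, align 1] → 85
  +3 pad (align 4)
  @88: d [8B, align 4] → 96
  size 96, align 4
104 − 96 = 8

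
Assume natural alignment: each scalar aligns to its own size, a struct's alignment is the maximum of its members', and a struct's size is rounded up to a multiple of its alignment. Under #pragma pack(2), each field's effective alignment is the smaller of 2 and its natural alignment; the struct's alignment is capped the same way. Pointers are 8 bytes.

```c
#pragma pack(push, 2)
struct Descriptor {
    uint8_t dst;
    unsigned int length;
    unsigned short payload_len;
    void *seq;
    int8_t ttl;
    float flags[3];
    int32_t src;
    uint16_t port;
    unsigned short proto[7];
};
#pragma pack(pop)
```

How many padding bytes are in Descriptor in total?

0..1  dst  (1B, 1-aligned)
1..2  -- padding (1B)
2..6  length  (4B, 2-aligned)
6..8  payload_len  (2B, 2-aligned)
8..16  seq  (8B, 2-aligned)
16..17  ttl  (1B, 1-aligned)
17..18  -- padding (1B)
18..30  flags  (12B, 2-aligned)
30..34  src  (4B, 2-aligned)
34..36  port  (2B, 2-aligned)
36..50  proto  (14B, 2-aligned)
sizeof = 50, alignof = 2
data bytes 48, size 50 → padding 2

2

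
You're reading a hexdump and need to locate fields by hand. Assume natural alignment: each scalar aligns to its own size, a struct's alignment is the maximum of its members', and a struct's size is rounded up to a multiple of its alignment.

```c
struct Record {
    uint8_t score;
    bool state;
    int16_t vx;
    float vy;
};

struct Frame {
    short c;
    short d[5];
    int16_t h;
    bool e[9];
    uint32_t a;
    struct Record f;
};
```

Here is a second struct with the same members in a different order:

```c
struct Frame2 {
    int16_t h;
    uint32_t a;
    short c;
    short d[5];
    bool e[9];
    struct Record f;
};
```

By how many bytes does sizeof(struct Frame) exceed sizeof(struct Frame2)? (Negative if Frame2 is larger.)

-4

Record: 0..1  score  (1B, 1-aligned); 1..2  state  (1B, 1-aligned); 2..4  vx  (2B, 2-aligned); 4..8  vy  (4B, 4-aligned); sizeof = 8, alignof = 4
0..2  c  (2B, 2-aligned)
2..12  d  (10B, 2-aligned)
12..14  h  (2B, 2-aligned)
14..23  e  (9B, 1-aligned)
23..24  -- padding (1B)
24..28  a  (4B, 4-aligned)
28..36  f  (8B, 4-aligned)
sizeof = 36, alignof = 4
— Frame2 —
0..2  h  (2B, 2-aligned)
2..4  -- padding (2B)
4..8  a  (4B, 4-aligned)
8..10  c  (2B, 2-aligned)
10..20  d  (10B, 2-aligned)
20..29  e  (9B, 1-aligned)
29..32  -- padding (3B)
32..40  f  (8B, 4-aligned)
sizeof = 40, alignof = 4
36 − 40 = -4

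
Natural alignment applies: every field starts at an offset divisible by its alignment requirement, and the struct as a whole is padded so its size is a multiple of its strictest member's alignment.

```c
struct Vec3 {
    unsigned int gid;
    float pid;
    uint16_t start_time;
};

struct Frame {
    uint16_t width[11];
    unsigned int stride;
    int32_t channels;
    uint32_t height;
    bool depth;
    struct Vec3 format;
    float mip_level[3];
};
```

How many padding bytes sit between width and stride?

Vec3: gid at 0 (size 4, align 4) → ends 4; pid at 4 (size 4, align 4) → ends 8; start_time at 8 (size 2, align 2) → ends 10; tail pad 2 to reach multiple of 4; total 12 bytes, alignment 4
width at 0 (size 22, align 2) → ends 22
pad 2 to align 4 for stride
stride at 24 (size 4, align 4) → ends 28

2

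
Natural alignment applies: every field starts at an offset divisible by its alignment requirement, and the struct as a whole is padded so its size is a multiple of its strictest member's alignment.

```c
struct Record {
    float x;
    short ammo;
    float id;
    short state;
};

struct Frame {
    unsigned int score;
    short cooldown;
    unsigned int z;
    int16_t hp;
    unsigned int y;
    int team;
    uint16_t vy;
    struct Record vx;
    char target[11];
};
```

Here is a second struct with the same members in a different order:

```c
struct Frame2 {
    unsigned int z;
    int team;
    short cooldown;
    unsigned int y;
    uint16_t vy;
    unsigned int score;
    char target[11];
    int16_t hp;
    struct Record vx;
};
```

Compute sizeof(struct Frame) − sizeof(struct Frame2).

Record: @0: x [4B, align 4] → 4; @4: ammo [2B, align 2] → 6; +2 pad (align 4); @8: id [4B, align 4] → 12; @12: state [2B, align 2] → 14; +2 tail pad (align 4); size 16, align 4
@0: score [4B, align 4] → 4
@4: cooldown [2B, align 2] → 6
+2 pad (align 4)
@8: z [4B, align 4] → 12
@12: hp [2B, align 2] → 14
+2 pad (align 4)
@16: y [4B, align 4] → 20
@20: team [4B, align 4] → 24
@24: vy [2B, align 2] → 26
+2 pad (align 4)
@28: vx [16B, align 4] → 44
@44: target [11B, align 1] → 55
+1 tail pad (align 4)
size 56, align 4
— Frame2 —
@0: z [4B, align 4] → 4
@4: team [4B, align 4] → 8
@8: cooldown [2B, align 2] → 10
+2 pad (align 4)
@12: y [4B, align 4] → 16
@16: vy [2B, align 2] → 18
+2 pad (align 4)
@20: score [4B, align 4] → 24
@24: target [11B, align 1] → 35
+1 pad (align 2)
@36: hp [2B, align 2] → 38
+2 pad (align 4)
@40: vx [16B, align 4] → 56
size 56, align 4
56 − 56 = 0

0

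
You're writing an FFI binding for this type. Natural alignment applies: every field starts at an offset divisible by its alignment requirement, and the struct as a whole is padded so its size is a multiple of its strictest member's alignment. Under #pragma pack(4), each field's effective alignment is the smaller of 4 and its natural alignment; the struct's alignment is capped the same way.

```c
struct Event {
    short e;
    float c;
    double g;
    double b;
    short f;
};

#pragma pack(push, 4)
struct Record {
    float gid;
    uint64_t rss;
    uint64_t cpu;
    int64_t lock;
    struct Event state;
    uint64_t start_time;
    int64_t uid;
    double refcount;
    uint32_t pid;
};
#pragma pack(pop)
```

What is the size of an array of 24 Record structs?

2112

Event: 0..2  e  (2B, 2-aligned); 2..4  -- padding (2B); 4..8  c  (4B, 4-aligned); 8..16  g  (8B, 8-aligned); 16..24  b  (8B, 8-aligned); 24..26  f  (2B, 2-aligned); 26..32  -- tail padding (6B); sizeof = 32, alignof = 8
0..4  gid  (4B, 4-aligned)
4..12  rss  (8B, 4-aligned)
12..20  cpu  (8B, 4-aligned)
20..28  lock  (8B, 4-aligned)
28..60  state  (32B, 4-aligned)
60..68  start_time  (8B, 4-aligned)
68..76  uid  (8B, 4-aligned)
76..84  refcount  (8B, 4-aligned)
84..88  pid  (4B, 4-aligned)
sizeof = 88, alignof = 4
array of 24: 24 × 88 = 2112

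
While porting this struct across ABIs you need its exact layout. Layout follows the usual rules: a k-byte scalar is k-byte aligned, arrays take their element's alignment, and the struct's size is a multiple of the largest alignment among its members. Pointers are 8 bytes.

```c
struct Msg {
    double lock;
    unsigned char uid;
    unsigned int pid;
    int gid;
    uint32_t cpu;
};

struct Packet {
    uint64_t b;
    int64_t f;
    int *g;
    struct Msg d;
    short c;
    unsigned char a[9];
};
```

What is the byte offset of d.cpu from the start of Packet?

44

Msg: @0: lock [8B, align 8] → 8; @8: uid [1B, align 1] → 9; +3 pad (align 4); @12: pid [4B, align 4] → 16; @16: gid [4B, align 4] → 20; @20: cpu [4B, align 4] → 24; size 24, align 8
@0: b [8B, align 8] → 8
@8: f [8B, align 8] → 16
@16: g [8B, align 8] → 24
@24: d [24B, align 8] → 48
within Msg: cpu at 20
24 + 20 = 44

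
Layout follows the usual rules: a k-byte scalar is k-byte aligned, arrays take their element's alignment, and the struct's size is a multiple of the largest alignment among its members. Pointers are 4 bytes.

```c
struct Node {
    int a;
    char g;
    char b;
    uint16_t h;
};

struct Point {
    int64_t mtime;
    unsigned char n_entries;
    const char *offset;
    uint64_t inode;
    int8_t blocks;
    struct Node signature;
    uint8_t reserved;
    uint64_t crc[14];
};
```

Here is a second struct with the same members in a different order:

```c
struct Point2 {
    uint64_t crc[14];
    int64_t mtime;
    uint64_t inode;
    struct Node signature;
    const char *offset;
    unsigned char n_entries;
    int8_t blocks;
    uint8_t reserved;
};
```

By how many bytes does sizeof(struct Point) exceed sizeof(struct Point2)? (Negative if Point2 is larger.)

8

Node: a at 0 (size 4, align 4) → ends 4; g at 4 (size 1, align 1) → ends 5; b at 5 (size 1, align 1) → ends 6; h at 6 (size 2, align 2) → ends 8; total 8 bytes, alignment 4
mtime at 0 (size 8, align 8) → ends 8
n_entries at 8 (size 1, align 1) → ends 9
pad 3 to align 4 for offset
offset at 12 (size 4, align 4) → ends 16
inode at 16 (size 8, align 8) → ends 24
blocks at 24 (size 1, align 1) → ends 25
pad 3 to align 4 for signature
signature at 28 (size 8, align 4) → ends 36
reserved at 36 (size 1, align 1) → ends 37
pad 3 to align 8 for crc
crc at 40 (size 112, align 8) → ends 152
total 152 bytes, alignment 8
— Point2 —
crc at 0 (size 112, align 8) → ends 112
mtime at 112 (size 8, align 8) → ends 120
inode at 120 (size 8, align 8) → ends 128
signature at 128 (size 8, align 4) → ends 136
offset at 136 (size 4, align 4) → ends 140
n_entries at 140 (size 1, align 1) → ends 141
blocks at 141 (size 1, align 1) → ends 142
reserved at 142 (size 1, align 1) → ends 143
tail pad 1 to reach multiple of 8
total 144 bytes, alignment 8
152 − 144 = 8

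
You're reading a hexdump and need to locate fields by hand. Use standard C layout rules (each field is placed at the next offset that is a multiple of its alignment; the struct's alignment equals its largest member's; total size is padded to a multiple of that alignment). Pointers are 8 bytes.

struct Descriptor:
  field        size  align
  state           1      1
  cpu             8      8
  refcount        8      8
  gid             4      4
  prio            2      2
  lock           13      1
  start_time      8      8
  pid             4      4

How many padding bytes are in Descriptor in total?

@0: state [1B, align 1] → 1
+7 pad (align 8)
@8: cpu [8B, align 8] → 16
@16: refcount [8B, align 8] → 24
@24: gid [4B, align 4] → 28
@28: prio [2B, align 2] → 30
@30: lock [13B, align 1] → 43
+5 pad (align 8)
@48: start_time [8B, align 8] → 56
@56: pid [4B, align 4] → 60
+4 tail pad (align 8)
size 64, align 8
data bytes 48, size 64 → padding 16

16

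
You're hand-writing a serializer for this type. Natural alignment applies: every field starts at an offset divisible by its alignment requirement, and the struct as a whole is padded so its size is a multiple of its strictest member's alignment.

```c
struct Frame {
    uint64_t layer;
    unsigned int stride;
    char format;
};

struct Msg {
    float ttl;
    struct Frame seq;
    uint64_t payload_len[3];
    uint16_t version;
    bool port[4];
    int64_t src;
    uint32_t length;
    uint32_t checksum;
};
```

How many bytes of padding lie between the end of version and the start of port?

0

Frame: 0..8  layer  (8B, 8-aligned); 8..12  stride  (4B, 4-aligned); 12..13  format  (1B, 1-aligned); 13..16  -- tail padding (3B); sizeof = 16, alignof = 8
0..4  ttl  (4B, 4-aligned)
4..8  -- padding (4B)
8..24  seq  (16B, 8-aligned)
24..48  payload_len  (24B, 8-aligned)
48..50  version  (2B, 2-aligned)
50..54  port  (4B, 1-aligned)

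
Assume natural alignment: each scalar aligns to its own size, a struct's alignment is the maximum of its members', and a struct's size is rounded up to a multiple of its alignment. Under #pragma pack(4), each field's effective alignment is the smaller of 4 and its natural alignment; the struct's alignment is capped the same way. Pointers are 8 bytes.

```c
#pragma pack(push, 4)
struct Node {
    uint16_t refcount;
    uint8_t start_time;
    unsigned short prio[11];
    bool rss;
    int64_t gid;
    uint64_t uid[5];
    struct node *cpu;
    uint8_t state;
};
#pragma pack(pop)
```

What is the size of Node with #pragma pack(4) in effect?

88

@0: refcount [2B, align 2] → 2
@2: start_time [1B, align 1] → 3
+1 pad (align 2)
@4: prio [22B, align 2] → 26
@26: rss [1B, align 1] → 27
+1 pad (align 4)
@28: gid [8B, align 4] → 36
@36: uid [40B, align 4] → 76
@76: cpu [8B, align 4] → 84
@84: state [1B, align 1] → 85
+3 tail pad (align 4)
size 88, align 4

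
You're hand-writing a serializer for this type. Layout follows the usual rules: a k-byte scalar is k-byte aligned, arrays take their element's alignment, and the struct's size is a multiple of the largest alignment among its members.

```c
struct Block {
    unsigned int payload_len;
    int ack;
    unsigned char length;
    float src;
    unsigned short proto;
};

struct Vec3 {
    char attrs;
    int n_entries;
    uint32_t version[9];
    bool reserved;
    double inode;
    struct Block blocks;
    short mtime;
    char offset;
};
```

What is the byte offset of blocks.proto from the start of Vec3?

Block: @0: payload_len [4B, align 4] → 4; @4: ack [4B, align 4] → 8; @8: length [1B, align 1] → 9; +3 pad (align 4); @12: src [4B, align 4] → 16; @16: proto [2B, align 2] → 18; +2 tail pad (align 4); size 20, align 4
@0: attrs [1B, align 1] → 1
+3 pad (align 4)
@4: n_entries [4B, align 4] → 8
@8: version [36B, align 4] → 44
@44: reserved [1B, align 1] → 45
+3 pad (align 8)
@48: inode [8B, align 8] → 56
@56: blocks [20B, align 4] → 76
within Block: proto at 16
56 + 16 = 72

72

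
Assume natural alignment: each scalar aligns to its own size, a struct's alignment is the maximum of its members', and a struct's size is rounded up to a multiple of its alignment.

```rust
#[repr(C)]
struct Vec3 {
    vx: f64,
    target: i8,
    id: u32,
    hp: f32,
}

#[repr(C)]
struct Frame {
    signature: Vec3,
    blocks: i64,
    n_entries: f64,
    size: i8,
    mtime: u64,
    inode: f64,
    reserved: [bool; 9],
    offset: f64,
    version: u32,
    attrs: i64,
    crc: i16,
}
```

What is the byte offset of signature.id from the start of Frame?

Vec3: @0: vx [8B, align 8] → 8; @8: target [1B, align 1] → 9; +3 pad (align 4); @12: id [4B, align 4] → 16; @16: hp [4B, align 4] → 20; +4 tail pad (align 8); size 24, align 8
@0: signature [24B, align 8] → 24
within Vec3: id at 12
0 + 12 = 12

12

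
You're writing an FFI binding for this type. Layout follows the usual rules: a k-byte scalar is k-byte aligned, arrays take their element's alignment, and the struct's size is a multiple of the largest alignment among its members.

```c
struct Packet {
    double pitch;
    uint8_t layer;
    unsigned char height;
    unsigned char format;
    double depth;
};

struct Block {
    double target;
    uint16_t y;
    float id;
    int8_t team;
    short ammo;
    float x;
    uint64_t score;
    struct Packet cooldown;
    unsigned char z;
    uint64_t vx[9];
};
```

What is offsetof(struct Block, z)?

Packet: @0: pitch [8B, align 8] → 8; @8: layer [1B, align 1] → 9; @9: height [1B, align 1] → 10; @10: format [1B, align 1] → 11; +5 pad (align 8); @16: depth [8B, align 8] → 24; size 24, align 8
@0: target [8B, align 8] → 8
@8: y [2B, align 2] → 10
+2 pad (align 4)
@12: id [4B, align 4] → 16
@16: team [1B, align 1] → 17
+1 pad (align 2)
@18: ammo [2B, align 2] → 20
@20: x [4B, align 4] → 24
@24: score [8B, align 8] → 32
@32: cooldown [24B, align 8] → 56
@56: z [1B, align 1] → 57

56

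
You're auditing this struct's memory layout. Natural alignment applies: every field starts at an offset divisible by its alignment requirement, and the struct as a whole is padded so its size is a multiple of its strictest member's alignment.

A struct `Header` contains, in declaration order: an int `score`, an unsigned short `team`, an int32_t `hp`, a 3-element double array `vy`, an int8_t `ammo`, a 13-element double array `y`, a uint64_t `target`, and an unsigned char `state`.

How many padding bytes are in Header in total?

20

@0: score [4B, align 4] → 4
@4: team [2B, align 2] → 6
+2 pad (align 4)
@8: hp [4B, align 4] → 12
+4 pad (align 8)
@16: vy [24B, align 8] → 40
@40: ammo [1B, align 1] → 41
+7 pad (align 8)
@48: y [104B, align 8] → 152
@152: target [8B, align 8] → 160
@160: state [1B, align 1] → 161
+7 tail pad (align 8)
size 168, align 8
data bytes 148, size 168 → padding 20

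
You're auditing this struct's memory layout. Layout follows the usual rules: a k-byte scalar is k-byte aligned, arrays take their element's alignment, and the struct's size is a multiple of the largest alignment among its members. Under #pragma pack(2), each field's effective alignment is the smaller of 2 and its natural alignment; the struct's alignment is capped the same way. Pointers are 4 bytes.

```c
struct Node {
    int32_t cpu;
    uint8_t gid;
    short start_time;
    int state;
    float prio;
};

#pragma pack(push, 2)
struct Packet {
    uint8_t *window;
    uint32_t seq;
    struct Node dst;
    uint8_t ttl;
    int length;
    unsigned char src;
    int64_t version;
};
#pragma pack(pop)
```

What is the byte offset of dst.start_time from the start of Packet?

Node: cpu at 0 (size 4, align 4) → ends 4; gid at 4 (size 1, align 1) → ends 5; pad 1 to align 2 for start_time; start_time at 6 (size 2, align 2) → ends 8; state at 8 (size 4, align 4) → ends 12; prio at 12 (size 4, align 4) → ends 16; total 16 bytes, alignment 4
window at 0 (size 4, align 2) → ends 4
seq at 4 (size 4, align 2) → ends 8
dst at 8 (size 16, align 2) → ends 24
within Node: start_time at 6
8 + 6 = 14

14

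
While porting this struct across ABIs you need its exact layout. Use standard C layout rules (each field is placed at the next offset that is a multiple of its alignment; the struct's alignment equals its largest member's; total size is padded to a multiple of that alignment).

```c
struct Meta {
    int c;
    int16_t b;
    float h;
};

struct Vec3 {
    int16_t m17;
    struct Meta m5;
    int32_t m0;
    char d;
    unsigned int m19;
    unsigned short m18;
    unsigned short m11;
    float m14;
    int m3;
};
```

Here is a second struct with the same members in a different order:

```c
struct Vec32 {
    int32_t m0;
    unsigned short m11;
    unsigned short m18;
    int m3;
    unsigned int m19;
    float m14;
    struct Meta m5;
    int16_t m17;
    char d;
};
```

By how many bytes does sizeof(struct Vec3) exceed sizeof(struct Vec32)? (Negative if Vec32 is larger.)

Meta: @0: c [4B, align 4] → 4; @4: b [2B, align 2] → 6; +2 pad (align 4); @8: h [4B, align 4] → 12; size 12, align 4
@0: m17 [2B, align 2] → 2
+2 pad (align 4)
@4: m5 [12B, align 4] → 16
@16: m0 [4B, align 4] → 20
@20: d [1B, align 1] → 21
+3 pad (align 4)
@24: m19 [4B, align 4] → 28
@28: m18 [2B, align 2] → 30
@30: m11 [2B, align 2] → 32
@32: m14 [4B, align 4] → 36
@36: m3 [4B, align 4] → 40
size 40, align 4
— Vec32 —
@0: m0 [4B, align 4] → 4
@4: m11 [2B, align 2] → 6
@6: m18 [2B, align 2] → 8
@8: m3 [4B, align 4] → 12
@12: m19 [4B, align 4] → 16
@16: m14 [4B, align 4] → 20
@20: m5 [12B, align 4] → 32
@32: m17 [2B, align 2] → 34
@34: d [1B, align 1] → 35
+1 tail pad (align 4)
size 36, align 4
40 − 36 = 4

4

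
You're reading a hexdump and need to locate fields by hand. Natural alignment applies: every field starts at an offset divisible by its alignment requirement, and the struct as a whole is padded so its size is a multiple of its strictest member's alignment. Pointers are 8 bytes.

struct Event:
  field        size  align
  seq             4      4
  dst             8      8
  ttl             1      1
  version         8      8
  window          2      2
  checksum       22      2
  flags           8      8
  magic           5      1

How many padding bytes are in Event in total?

0..4  seq  (4B, 4-aligned)
4..8  -- padding (4B)
8..16  dst  (8B, 8-aligned)
16..17  ttl  (1B, 1-aligned)
17..24  -- padding (7B)
24..32  version  (8B, 8-aligned)
32..34  window  (2B, 2-aligned)
34..56  checksum  (22B, 2-aligned)
56..64  flags  (8B, 8-aligned)
64..69  magic  (5B, 1-aligned)
69..72  -- tail padding (3B)
sizeof = 72, alignof = 8
data bytes 58, size 72 → padding 14

14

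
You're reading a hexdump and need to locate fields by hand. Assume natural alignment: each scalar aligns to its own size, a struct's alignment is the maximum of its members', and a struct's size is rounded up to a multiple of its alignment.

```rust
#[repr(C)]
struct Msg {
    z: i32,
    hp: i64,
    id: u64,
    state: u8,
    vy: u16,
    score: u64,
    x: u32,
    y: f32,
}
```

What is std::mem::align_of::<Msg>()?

8

member alignments: z=4, hp=8, id=8, state=1, vy=2, score=8, x=4, y=4
max = 8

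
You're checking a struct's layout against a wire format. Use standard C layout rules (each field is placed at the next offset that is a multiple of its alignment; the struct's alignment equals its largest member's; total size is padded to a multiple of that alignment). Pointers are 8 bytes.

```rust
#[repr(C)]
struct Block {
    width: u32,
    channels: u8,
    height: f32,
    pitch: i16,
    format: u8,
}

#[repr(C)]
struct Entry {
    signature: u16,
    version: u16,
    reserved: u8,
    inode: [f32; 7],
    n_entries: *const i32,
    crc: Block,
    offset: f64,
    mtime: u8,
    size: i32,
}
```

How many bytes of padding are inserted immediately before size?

3

Block: @0: width [4B, align 4] → 4; @4: channels [1B, align 1] → 5; +3 pad (align 4); @8: height [4B, align 4] → 12; @12: pitch [2B, align 2] → 14; @14: format [1B, align 1] → 15; +1 tail pad (align 4); size 16, align 4
@0: signature [2B, align 2] → 2
@2: version [2B, align 2] → 4
@4: reserved [1B, align 1] → 5
+3 pad (align 4)
@8: inode [28B, align 4] → 36
+4 pad (align 8)
@40: n_entries [8B, align 8] → 48
@48: crc [16B, align 4] → 64
@64: offset [8B, align 8] → 72
@72: mtime [1B, align 1] → 73
+3 pad (align 4)
@76: size [4B, align 4] → 80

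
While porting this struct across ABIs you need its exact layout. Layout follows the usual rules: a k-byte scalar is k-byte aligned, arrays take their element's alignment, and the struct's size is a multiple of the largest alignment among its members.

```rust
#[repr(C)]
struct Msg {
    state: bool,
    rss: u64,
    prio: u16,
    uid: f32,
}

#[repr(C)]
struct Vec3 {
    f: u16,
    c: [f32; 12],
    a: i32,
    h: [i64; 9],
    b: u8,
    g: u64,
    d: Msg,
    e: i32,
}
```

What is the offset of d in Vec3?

144

Msg: @0: state [1B, align 1] → 1; +7 pad (align 8); @8: rss [8B, align 8] → 16; @16: prio [2B, align 2] → 18; +2 pad (align 4); @20: uid [4B, align 4] → 24; size 24, align 8
@0: f [2B, align 2] → 2
+2 pad (align 4)
@4: c [48B, align 4] → 52
@52: a [4B, align 4] → 56
@56: h [72B, align 8] → 128
@128: b [1B, align 1] → 129
+7 pad (align 8)
@136: g [8B, align 8] → 144
@144: d [24B, align 8] → 168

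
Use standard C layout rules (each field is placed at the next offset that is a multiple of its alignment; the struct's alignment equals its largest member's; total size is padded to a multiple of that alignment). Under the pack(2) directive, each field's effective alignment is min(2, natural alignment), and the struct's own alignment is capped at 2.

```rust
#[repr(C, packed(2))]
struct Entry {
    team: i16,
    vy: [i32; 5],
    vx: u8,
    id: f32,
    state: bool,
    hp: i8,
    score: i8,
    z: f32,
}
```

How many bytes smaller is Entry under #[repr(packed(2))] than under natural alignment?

natural layout:
  @0: team [2B, align 2] → 2
  +2 pad (align 4)
  @4: vy [20B, align 4] → 24
  @24: vx [1B, align 1] → 25
  +3 pad (align 4)
  @28: id [4B, align 4] → 32
  @32: state [1B, align 1] → 33
  @33: hp [1B, align 1] → 34
  @34: score [1B, align 1] → 35
  +1 pad (align 4)
  @36: z [4B, align 4] → 40
  size 40, align 4
packed(2) layout:
  @0: team [2B, align 2] → 2
  @2: vy [20B, align 2] → 22
  @22: vx [1B, align 1] → 23
  +1 pad (align 2)
  @24: id [4B, align 2] → 28
  @28: state [1B, align 1] → 29
  @29: hp [1B, align 1] → 30
  @30: score [1B, align 1] → 31
  +1 pad (align 2)
  @32: z [4B, align 2] → 36
  size 36, align 2
40 − 36 = 4

4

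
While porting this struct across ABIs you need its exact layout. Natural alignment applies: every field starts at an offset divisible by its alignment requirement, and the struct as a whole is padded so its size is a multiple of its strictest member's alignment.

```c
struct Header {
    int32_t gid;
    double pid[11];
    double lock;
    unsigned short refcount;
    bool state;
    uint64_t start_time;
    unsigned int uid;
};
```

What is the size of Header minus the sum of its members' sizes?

13

gid at 0 (size 4, align 4) → ends 4
pad 4 to align 8 for pid
pid at 8 (size 88, align 8) → ends 96
lock at 96 (size 8, align 8) → ends 104
refcount at 104 (size 2, align 2) → ends 106
state at 106 (size 1, align 1) → ends 107
pad 5 to align 8 for start_time
start_time at 112 (size 8, align 8) → ends 120
uid at 120 (size 4, align 4) → ends 124
tail pad 4 to reach multiple of 8
total 128 bytes, alignment 8
data bytes 115, size 128 → padding 13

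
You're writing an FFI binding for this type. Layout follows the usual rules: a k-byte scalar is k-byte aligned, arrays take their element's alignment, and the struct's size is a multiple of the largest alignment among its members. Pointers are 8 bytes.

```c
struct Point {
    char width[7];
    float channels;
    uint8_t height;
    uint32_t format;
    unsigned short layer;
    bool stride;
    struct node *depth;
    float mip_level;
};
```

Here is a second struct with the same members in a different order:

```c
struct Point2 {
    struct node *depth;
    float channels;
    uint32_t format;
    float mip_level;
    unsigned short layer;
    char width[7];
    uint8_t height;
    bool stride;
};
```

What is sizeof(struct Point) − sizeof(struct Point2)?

8

0..7  width  (7B, 1-aligned)
7..8  -- padding (1B)
8..12  channels  (4B, 4-aligned)
12..13  height  (1B, 1-aligned)
13..16  -- padding (3B)
16..20  format  (4B, 4-aligned)
20..22  layer  (2B, 2-aligned)
22..23  stride  (1B, 1-aligned)
23..24  -- padding (1B)
24..32  depth  (8B, 8-aligned)
32..36  mip_level  (4B, 4-aligned)
36..40  -- tail padding (4B)
sizeof = 40, alignof = 8
— Point2 —
0..8  depth  (8B, 8-aligned)
8..12  channels  (4B, 4-aligned)
12..16  format  (4B, 4-aligned)
16..20  mip_level  (4B, 4-aligned)
20..22  layer  (2B, 2-aligned)
22..29  width  (7B, 1-aligned)
29..30  height  (1B, 1-aligned)
30..31  stride  (1B, 1-aligned)
31..32  -- tail padding (1B)
sizeof = 32, alignof = 8
40 − 32 = 8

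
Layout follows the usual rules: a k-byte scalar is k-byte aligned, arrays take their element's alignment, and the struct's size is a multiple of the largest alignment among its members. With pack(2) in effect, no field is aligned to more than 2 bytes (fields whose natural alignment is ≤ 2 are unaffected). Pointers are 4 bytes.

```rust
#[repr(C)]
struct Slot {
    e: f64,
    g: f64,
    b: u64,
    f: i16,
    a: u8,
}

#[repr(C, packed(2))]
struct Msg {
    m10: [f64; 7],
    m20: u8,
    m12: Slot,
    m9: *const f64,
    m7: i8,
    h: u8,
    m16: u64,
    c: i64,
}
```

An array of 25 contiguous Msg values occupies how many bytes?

2800

Slot: @0: e [8B, align 8] → 8; @8: g [8B, align 8] → 16; @16: b [8B, align 8] → 24; @24: f [2B, align 2] → 26; @26: a [1B, align 1] → 27; +5 tail pad (align 8); size 32, align 8
@0: m10 [56B, align 2] → 56
@56: m20 [1B, align 1] → 57
+1 pad (align 2)
@58: m12 [32B, align 2] → 90
@90: m9 [4B, align 2] → 94
@94: m7 [1B, align 1] → 95
@95: h [1B, align 1] → 96
@96: m16 [8B, align 2] → 104
@104: c [8B, align 2] → 112
size 112, align 2
array of 25: 25 × 112 = 2800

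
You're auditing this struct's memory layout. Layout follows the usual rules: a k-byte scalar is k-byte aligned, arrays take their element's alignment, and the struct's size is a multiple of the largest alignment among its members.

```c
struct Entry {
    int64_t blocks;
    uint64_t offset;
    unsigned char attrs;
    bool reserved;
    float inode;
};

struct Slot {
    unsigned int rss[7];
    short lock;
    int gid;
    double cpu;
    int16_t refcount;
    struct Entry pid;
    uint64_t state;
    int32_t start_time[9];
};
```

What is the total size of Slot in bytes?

Entry: 0..8  blocks  (8B, 8-aligned); 8..16  offset  (8B, 8-aligned); 16..17  attrs  (1B, 1-aligned); 17..18  reserved  (1B, 1-aligned); 18..20  -- padding (2B); 20..24  inode  (4B, 4-aligned); sizeof = 24, alignof = 8
0..28  rss  (28B, 4-aligned)
28..30  lock  (2B, 2-aligned)
30..32  -- padding (2B)
32..36  gid  (4B, 4-aligned)
36..40  -- padding (4B)
40..48  cpu  (8B, 8-aligned)
48..50  refcount  (2B, 2-aligned)
50..56  -- padding (6B)
56..80  pid  (24B, 8-aligned)
80..88  state  (8B, 8-aligned)
88..124  start_time  (36B, 4-aligned)
124..128  -- tail padding (4B)
sizeof = 128, alignof = 8

128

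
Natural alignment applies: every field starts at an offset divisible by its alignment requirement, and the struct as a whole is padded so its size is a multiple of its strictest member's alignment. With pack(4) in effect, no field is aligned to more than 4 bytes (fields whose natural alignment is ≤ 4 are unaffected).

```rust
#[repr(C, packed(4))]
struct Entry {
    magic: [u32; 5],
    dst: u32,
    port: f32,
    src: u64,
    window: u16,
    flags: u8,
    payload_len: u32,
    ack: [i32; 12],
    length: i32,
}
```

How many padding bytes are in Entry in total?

0..20  magic  (20B, 4-aligned)
20..24  dst  (4B, 4-aligned)
24..28  port  (4B, 4-aligned)
28..36  src  (8B, 4-aligned)
36..38  window  (2B, 2-aligned)
38..39  flags  (1B, 1-aligned)
39..40  -- padding (1B)
40..44  payload_len  (4B, 4-aligned)
44..92  ack  (48B, 4-aligned)
92..96  length  (4B, 4-aligned)
sizeof = 96, alignof = 4
data bytes 95, size 96 → padding 1

1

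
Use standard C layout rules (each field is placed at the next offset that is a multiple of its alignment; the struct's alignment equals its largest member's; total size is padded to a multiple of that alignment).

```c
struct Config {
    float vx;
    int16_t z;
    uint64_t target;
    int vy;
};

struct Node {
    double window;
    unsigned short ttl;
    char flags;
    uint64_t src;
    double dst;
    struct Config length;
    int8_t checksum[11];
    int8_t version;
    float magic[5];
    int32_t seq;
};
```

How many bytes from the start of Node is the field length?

Config: 0..4  vx  (4B, 4-aligned); 4..6  z  (2B, 2-aligned); 6..8  -- padding (2B); 8..16  target  (8B, 8-aligned); 16..20  vy  (4B, 4-aligned); 20..24  -- tail padding (4B); sizeof = 24, alignof = 8
0..8  window  (8B, 8-aligned)
8..10  ttl  (2B, 2-aligned)
10..11  flags  (1B, 1-aligned)
11..16  -- padding (5B)
16..24  src  (8B, 8-aligned)
24..32  dst  (8B, 8-aligned)
32..56  length  (24B, 8-aligned)

32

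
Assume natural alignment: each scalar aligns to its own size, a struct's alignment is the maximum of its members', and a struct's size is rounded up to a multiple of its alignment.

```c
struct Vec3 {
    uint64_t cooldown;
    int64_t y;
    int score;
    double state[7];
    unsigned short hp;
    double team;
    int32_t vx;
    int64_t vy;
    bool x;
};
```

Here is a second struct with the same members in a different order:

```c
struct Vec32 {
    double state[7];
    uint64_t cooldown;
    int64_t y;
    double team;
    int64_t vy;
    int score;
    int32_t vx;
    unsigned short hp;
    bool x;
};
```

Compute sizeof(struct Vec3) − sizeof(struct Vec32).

16

@0: cooldown [8B, align 8] → 8
@8: y [8B, align 8] → 16
@16: score [4B, align 4] → 20
+4 pad (align 8)
@24: state [56B, align 8] → 80
@80: hp [2B, align 2] → 82
+6 pad (align 8)
@88: team [8B, align 8] → 96
@96: vx [4B, align 4] → 100
+4 pad (align 8)
@104: vy [8B, align 8] → 112
@112: x [1B, align 1] → 113
+7 tail pad (align 8)
size 120, align 8
— Vec32 —
@0: state [56B, align 8] → 56
@56: cooldown [8B, align 8] → 64
@64: y [8B, align 8] → 72
@72: team [8B, align 8] → 80
@80: vy [8B, align 8] → 88
@88: score [4B, align 4] → 92
@92: vx [4B, align 4] → 96
@96: hp [2B, align 2] → 98
@98: x [1B, align 1] → 99
+5 tail pad (align 8)
size 104, align 8
120 − 104 = 16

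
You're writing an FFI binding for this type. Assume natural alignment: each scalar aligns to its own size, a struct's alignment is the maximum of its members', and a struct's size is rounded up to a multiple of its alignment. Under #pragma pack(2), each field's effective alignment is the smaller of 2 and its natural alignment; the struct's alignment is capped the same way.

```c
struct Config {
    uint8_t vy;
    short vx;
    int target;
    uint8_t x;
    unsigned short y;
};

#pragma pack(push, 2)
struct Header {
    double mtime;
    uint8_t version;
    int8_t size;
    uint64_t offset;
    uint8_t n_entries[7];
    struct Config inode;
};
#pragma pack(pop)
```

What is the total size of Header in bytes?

Config: 0..1  vy  (1B, 1-aligned); 1..2  -- padding (1B); 2..4  vx  (2B, 2-aligned); 4..8  target  (4B, 4-aligned); 8..9  x  (1B, 1-aligned); 9..10  -- padding (1B); 10..12  y  (2B, 2-aligned); sizeof = 12, alignof = 4
0..8  mtime  (8B, 2-aligned)
8..9  version  (1B, 1-aligned)
9..10  size  (1B, 1-aligned)
10..18  offset  (8B, 2-aligned)
18..25  n_entries  (7B, 1-aligned)
25..26  -- padding (1B)
26..38  inode  (12B, 2-aligned)
sizeof = 38, alignof = 2

38 bytes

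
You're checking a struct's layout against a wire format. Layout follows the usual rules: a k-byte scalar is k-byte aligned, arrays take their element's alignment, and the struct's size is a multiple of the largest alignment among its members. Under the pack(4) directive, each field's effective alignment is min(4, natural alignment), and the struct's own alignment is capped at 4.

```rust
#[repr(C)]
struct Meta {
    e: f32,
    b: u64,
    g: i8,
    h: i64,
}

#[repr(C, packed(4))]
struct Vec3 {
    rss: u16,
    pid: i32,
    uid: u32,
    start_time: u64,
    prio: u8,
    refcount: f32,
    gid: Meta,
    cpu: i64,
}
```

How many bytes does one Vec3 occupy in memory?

68

Meta: e at 0 (size 4, align 4) → ends 4; pad 4 to align 8 for b; b at 8 (size 8, align 8) → ends 16; g at 16 (size 1, align 1) → ends 17; pad 7 to align 8 for h; h at 24 (size 8, align 8) → ends 32; total 32 bytes, alignment 8
rss at 0 (size 2, align 2) → ends 2
pad 2 to align 4 for pid
pid at 4 (size 4, align 4) → ends 8
uid at 8 (size 4, align 4) → ends 12
start_time at 12 (size 8, align 4) → ends 20
prio at 20 (size 1, align 1) → ends 21
pad 3 to align 4 for refcount
refcount at 24 (size 4, align 4) → ends 28
gid at 28 (size 32, align 4) → ends 60
cpu at 60 (size 8, align 4) → ends 68
total 68 bytes, alignment 4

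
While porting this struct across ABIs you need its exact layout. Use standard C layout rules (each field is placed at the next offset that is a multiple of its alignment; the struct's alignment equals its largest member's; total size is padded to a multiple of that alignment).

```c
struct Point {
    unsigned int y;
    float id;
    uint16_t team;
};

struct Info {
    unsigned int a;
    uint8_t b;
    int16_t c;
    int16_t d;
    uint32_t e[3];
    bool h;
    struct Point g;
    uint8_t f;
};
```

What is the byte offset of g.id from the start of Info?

Point: 0..4  y  (4B, 4-aligned); 4..8  id  (4B, 4-aligned); 8..10  team  (2B, 2-aligned); 10..12  -- tail padding (2B); sizeof = 12, alignof = 4
0..4  a  (4B, 4-aligned)
4..5  b  (1B, 1-aligned)
5..6  -- padding (1B)
6..8  c  (2B, 2-aligned)
8..10  d  (2B, 2-aligned)
10..12  -- padding (2B)
12..24  e  (12B, 4-aligned)
24..25  h  (1B, 1-aligned)
25..28  -- padding (3B)
28..40  g  (12B, 4-aligned)
within Point: id at 4
28 + 4 = 32

32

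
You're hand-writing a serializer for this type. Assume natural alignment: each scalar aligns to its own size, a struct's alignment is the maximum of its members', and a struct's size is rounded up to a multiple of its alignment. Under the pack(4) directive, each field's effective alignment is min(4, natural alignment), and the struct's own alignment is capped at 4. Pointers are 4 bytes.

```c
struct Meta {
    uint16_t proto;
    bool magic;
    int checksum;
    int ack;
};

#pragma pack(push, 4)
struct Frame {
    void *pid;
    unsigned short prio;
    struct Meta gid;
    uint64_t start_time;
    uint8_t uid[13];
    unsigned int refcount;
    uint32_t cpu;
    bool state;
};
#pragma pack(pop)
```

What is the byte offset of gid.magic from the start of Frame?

10

Meta: 0..2  proto  (2B, 2-aligned); 2..3  magic  (1B, 1-aligned); 3..4  -- padding (1B); 4..8  checksum  (4B, 4-aligned); 8..12  ack  (4B, 4-aligned); sizeof = 12, alignof = 4
0..4  pid  (4B, 4-aligned)
4..6  prio  (2B, 2-aligned)
6..8  -- padding (2B)
8..20  gid  (12B, 4-aligned)
within Meta: magic at 2
8 + 2 = 10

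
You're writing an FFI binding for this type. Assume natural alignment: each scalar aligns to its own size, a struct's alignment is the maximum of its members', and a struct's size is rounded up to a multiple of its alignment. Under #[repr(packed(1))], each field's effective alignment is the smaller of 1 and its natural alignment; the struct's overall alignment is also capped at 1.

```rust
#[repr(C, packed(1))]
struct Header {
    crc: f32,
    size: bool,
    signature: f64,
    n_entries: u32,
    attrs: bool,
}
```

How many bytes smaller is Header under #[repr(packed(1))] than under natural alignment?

natural layout:
  @0: crc [4B, align 4] → 4
  @4: size [1B, align 1] → 5
  +3 pad (align 8)
  @8: signature [8B, align 8] → 16
  @16: n_entries [4B, align 4] → 20
  @20: attrs [1B, align 1] → 21
  +3 tail pad (align 8)
  size 24, align 8
packed(1) layout:
  @0: crc [4B, align 1] → 4
  @4: size [1B, align 1] → 5
  @5: signature [8B, align 1] → 13
  @13: n_entries [4B, align 1] → 17
  @17: attrs [1B, align 1] → 18
  size 18, align 1
24 − 18 = 6

6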